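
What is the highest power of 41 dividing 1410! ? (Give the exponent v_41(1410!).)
v_41(1410!) = 34

Legendre's formula: v_p(n!) = Σ_{k ≥ 1} ⌊n / p^k⌋. For p = 41, n = 1410, the terms are:
  ⌊1410/41^1⌋ = ⌊1410/41⌋ = 34
(the next term ⌊1410/41^2⌋ = 0, terminating the sum). Summing: v_41(1410!) = 34 = 34.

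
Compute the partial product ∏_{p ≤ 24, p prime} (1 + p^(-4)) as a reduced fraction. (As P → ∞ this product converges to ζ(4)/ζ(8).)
∏ = 577447917650941187656457324944/535704058713408612067696280625

The primes p ≤ 24 are [2, 3, 5, 7, 11, 13, 17, 19, 23]. For each, (1 + 1/p^4) = (p^4 + 1)/p^4. Multiplying these fractions over p ∈ [2, 3, 5, 7, 11, 13, 17, 19, 23] gives 577447917650941187656457324944/535704058713408612067696280625. (In the limit P → ∞ this tends to ζ(4)/ζ(8).)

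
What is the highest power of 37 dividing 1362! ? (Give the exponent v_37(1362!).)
v_37(1362!) = 36

Legendre's formula: v_p(n!) = Σ_{k ≥ 1} ⌊n / p^k⌋. For p = 37, n = 1362, the terms are:
  ⌊1362/37^1⌋ = ⌊1362/37⌋ = 36
(the next term ⌊1362/37^2⌋ = 0, terminating the sum). Summing: v_37(1362!) = 36 = 36.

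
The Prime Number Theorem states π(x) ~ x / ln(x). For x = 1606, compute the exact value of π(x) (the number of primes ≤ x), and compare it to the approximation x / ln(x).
π(1606) = 252;  x/ln(x) ≈ 217.57;  relative error ≈ 13.66%.

Directly count primes up to 1606: π(1606) = 252. The PNT approximation gives 1606/ln(1606) ≈ 1606/7.38150 ≈ 217.57. Relative error (π(x) − x/ln(x)) / π(x) ≈ 13.66%; the approximation is known to undercount slightly (Li(x) is a better estimate).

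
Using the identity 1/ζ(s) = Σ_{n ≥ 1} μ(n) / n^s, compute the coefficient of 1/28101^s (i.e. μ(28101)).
μ(28101) = 1

Factor n = 28101 = 3 · 17 · 19 · 29. μ(n) = 0 if any exponent ≥ 2 (not squarefree); otherwise μ(n) = (−1)^{ω(n)} where ω(n) is the number of distinct prime factors. Applying: μ(28101) = 1.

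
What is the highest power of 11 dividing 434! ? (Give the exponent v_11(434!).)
v_11(434!) = 42

Legendre's formula: v_p(n!) = Σ_{k ≥ 1} ⌊n / p^k⌋. For p = 11, n = 434, the terms are:
  ⌊434/11^1⌋ = ⌊434/11⌋ = 39
  ⌊434/11^2⌋ = ⌊434/121⌋ = 3
(the next term ⌊434/11^3⌋ = 0, terminating the sum). Summing: v_11(434!) = 39 + 3 = 42.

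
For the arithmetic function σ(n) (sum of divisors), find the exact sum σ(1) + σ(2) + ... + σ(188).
Σ_{n ≤ 188} σ(n) = 29110

Compute σ(n) for each 1 ≤ n ≤ 188: σ(1) = 1, σ(2) = 3, σ(3) = 4, σ(4) = 7, σ(5) = 6, σ(6) = 12, σ(7) = 8, σ(8) = 15, σ(9) = 13, σ(10) = 18, σ(11) = 12, σ(12) = 28, σ(13) = 14, σ(14) = 24, σ(15) = 24, σ(16) = 31, σ(17) = 18, σ(18) = 39, σ(19) = 20, σ(20) = 42, σ(21) = 32, σ(22) = 36, σ(23) = 24, σ(24) = 60, σ(25) = 31, σ(26) = 42, σ(27) = 40, σ(28) = 56, σ(29) = 30, σ(30) = 72, σ(31) = 32, σ(32) = 63, σ(33) = 48, σ(34) = 54, σ(35) = 48, σ(36) = 91, σ(37) = 38, σ(38) = 60, σ(39) = 56, σ(40) = 90, σ(41) = 42, σ(42) = 96, σ(43) = 44, σ(44) = 84, σ(45) = 78, σ(46) = 72, σ(47) = 48, σ(48) = 124, σ(49) = 57, σ(50) = 93, σ(51) = 72, σ(52) = 98, σ(53) = 54, σ(54) = 120, σ(55) = 72, σ(56) = 120, σ(57) = 80, σ(58) = 90, σ(59) = 60, σ(60) = 168, σ(61) = 62, σ(62) = 96, σ(63) = 104, σ(64) = 127, σ(65) = 84, σ(66) = 144, σ(67) = 68, σ(68) = 126, σ(69) = 96, σ(70) = 144, σ(71) = 72, σ(72) = 195, σ(73) = 74, σ(74) = 114, σ(75) = 124, σ(76) = 140, σ(77) = 96, σ(78) = 168, σ(79) = 80, σ(80) = 186, σ(81) = 121, σ(82) = 126, σ(83) = 84, σ(84) = 224, σ(85) = 108, σ(86) = 132, σ(87) = 120, σ(88) = 180, σ(89) = 90, σ(90) = 234, σ(91) = 112, σ(92) = 168, σ(93) = 128, σ(94) = 144, σ(95) = 120, σ(96) = 252, σ(97) = 98, σ(98) = 171, σ(99) = 156, σ(100) = 217, σ(101) = 102, σ(102) = 216, σ(103) = 104, σ(104) = 210, σ(105) = 192, σ(106) = 162, σ(107) = 108, σ(108) = 280, σ(109) = 110, σ(110) = 216, σ(111) = 152, σ(112) = 248, σ(113) = 114, σ(114) = 240, σ(115) = 144, σ(116) = 210, σ(117) = 182, σ(118) = 180, σ(119) = 144, σ(120) = 360, σ(121) = 133, σ(122) = 186, σ(123) = 168, σ(124) = 224, σ(125) = 156, σ(126) = 312, σ(127) = 128, σ(128) = 255, σ(129) = 176, σ(130) = 252, σ(131) = 132, σ(132) = 336, σ(133) = 160, σ(134) = 204, σ(135) = 240, σ(136) = 270, σ(137) = 138, σ(138) = 288, σ(139) = 140, σ(140) = 336, σ(141) = 192, σ(142) = 216, σ(143) = 168, σ(144) = 403, σ(145) = 180, σ(146) = 222, σ(147) = 228, σ(148) = 266, σ(149) = 150, σ(150) = 372, σ(151) = 152, σ(152) = 300, σ(153) = 234, σ(154) = 288, σ(155) = 192, σ(156) = 392, σ(157) = 158, σ(158) = 240, σ(159) = 216, σ(160) = 378, σ(161) = 192, σ(162) = 363, σ(163) = 164, σ(164) = 294, σ(165) = 288, σ(166) = 252, σ(167) = 168, σ(168) = 480, σ(169) = 183, σ(170) = 324, σ(171) = 260, σ(172) = 308, σ(173) = 174, σ(174) = 360, σ(175) = 248, σ(176) = 372, σ(177) = 240, σ(178) = 270, σ(179) = 180, σ(180) = 546, σ(181) = 182, σ(182) = 336, σ(183) = 248, σ(184) = 360, σ(185) = 228, σ(186) = 384, σ(187) = 216, σ(188) = 336. Summing all 188 values: 29110. (Average order: Σ_{n ≤ x} σ(n) ~ (π²/12) x². For x = 188, (π²/12)·188² ≈ 29069.27.)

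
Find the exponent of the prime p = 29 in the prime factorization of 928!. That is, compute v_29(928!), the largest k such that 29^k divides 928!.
v_29(928!) = 33

Legendre's formula: v_p(n!) = Σ_{k ≥ 1} ⌊n / p^k⌋. For p = 29, n = 928, the terms are:
  ⌊928/29^1⌋ = ⌊928/29⌋ = 32
  ⌊928/29^2⌋ = ⌊928/841⌋ = 1
(the next term ⌊928/29^3⌋ = 0, terminating the sum). Summing: v_29(928!) = 32 + 1 = 33.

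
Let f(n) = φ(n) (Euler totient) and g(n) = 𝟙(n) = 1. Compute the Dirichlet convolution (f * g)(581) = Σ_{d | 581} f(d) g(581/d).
(φ * 𝟙)(581) = 581

Divisors of 581: [1, 7, 83, 581]. For each d | 581:
  d = 1: φ(1) · 𝟙(581/1) = 1 · 1 = 1
  d = 7: φ(7) · 𝟙(581/7) = 6 · 1 = 6
  d = 83: φ(83) · 𝟙(581/83) = 82 · 1 = 82
  d = 581: φ(581) · 𝟙(581/581) = 492 · 1 = 492
Summing: (φ * 𝟙)(581) = 1 + 6 + 82 + 492 = 581.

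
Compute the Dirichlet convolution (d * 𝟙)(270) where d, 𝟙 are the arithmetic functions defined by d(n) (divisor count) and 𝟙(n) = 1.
(d * 𝟙)(270) = 90

Divisors of 270: [1, 2, 3, 5, 6, 9, 10, 15, 18, 27, 30, 45, 54, 90, 135, 270]. For each d | 270:
  d = 1: d(1) · 𝟙(270/1) = 1 · 1 = 1
  d = 2: d(2) · 𝟙(270/2) = 2 · 1 = 2
  d = 3: d(3) · 𝟙(270/3) = 2 · 1 = 2
  d = 5: d(5) · 𝟙(270/5) = 2 · 1 = 2
  d = 6: d(6) · 𝟙(270/6) = 4 · 1 = 4
  d = 9: d(9) · 𝟙(270/9) = 3 · 1 = 3
  d = 10: d(10) · 𝟙(270/10) = 4 · 1 = 4
  d = 15: d(15) · 𝟙(270/15) = 4 · 1 = 4
  d = 18: d(18) · 𝟙(270/18) = 6 · 1 = 6
  d = 27: d(27) · 𝟙(270/27) = 4 · 1 = 4
  d = 30: d(30) · 𝟙(270/30) = 8 · 1 = 8
  d = 45: d(45) · 𝟙(270/45) = 6 · 1 = 6
  d = 54: d(54) · 𝟙(270/54) = 8 · 1 = 8
  d = 90: d(90) · 𝟙(270/90) = 12 · 1 = 12
  d = 135: d(135) · 𝟙(270/135) = 8 · 1 = 8
  d = 270: d(270) · 𝟙(270/270) = 16 · 1 = 16
Summing: (d * 𝟙)(270) = 1 + 2 + 2 + 2 + 4 + 3 + 4 + 4 + 6 + 4 + 8 + 6 + 8 + 12 + 8 + 16 = 90.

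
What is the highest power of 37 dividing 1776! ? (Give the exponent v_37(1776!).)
v_37(1776!) = 49

Legendre's formula: v_p(n!) = Σ_{k ≥ 1} ⌊n / p^k⌋. For p = 37, n = 1776, the terms are:
  ⌊1776/37^1⌋ = ⌊1776/37⌋ = 48
  ⌊1776/37^2⌋ = ⌊1776/1369⌋ = 1
(the next term ⌊1776/37^3⌋ = 0, terminating the sum). Summing: v_37(1776!) = 48 + 1 = 49.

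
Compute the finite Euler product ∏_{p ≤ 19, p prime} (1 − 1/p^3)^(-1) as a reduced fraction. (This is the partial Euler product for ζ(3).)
∏ = 3674541645775/3057655868928

The primes p ≤ 19 are [2, 3, 5, 7, 11, 13, 17, 19]. For each prime, (1 − 1/p^3)^(-1) = p^3 / (p^3 − 1). The product is (1 − 1/2^3)^(-1), (1 − 1/3^3)^(-1), (1 − 1/5^3)^(-1), (1 − 1/7^3)^(-1), (1 − 1/11^3)^(-1), (1 − 1/13^3)^(-1), (1 − 1/17^3)^(-1), (1 − 1/19^3)^(-1) = ∏ p^3 / (p^3 − 1) = 3674541645775/3057655868928.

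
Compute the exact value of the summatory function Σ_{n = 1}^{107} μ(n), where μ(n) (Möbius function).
Σ_{n ≤ 107} μ(n) = -3

Compute μ(n) for each 1 ≤ n ≤ 107: μ(1) = 1, μ(2) = -1, μ(3) = -1, μ(4) = 0, μ(5) = -1, μ(6) = 1, μ(7) = -1, μ(8) = 0, μ(9) = 0, μ(10) = 1, μ(11) = -1, μ(12) = 0, μ(13) = -1, μ(14) = 1, μ(15) = 1, μ(16) = 0, μ(17) = -1, μ(18) = 0, μ(19) = -1, μ(20) = 0, μ(21) = 1, μ(22) = 1, μ(23) = -1, μ(24) = 0, μ(25) = 0, μ(26) = 1, μ(27) = 0, μ(28) = 0, μ(29) = -1, μ(30) = -1, μ(31) = -1, μ(32) = 0, μ(33) = 1, μ(34) = 1, μ(35) = 1, μ(36) = 0, μ(37) = -1, μ(38) = 1, μ(39) = 1, μ(40) = 0, μ(41) = -1, μ(42) = -1, μ(43) = -1, μ(44) = 0, μ(45) = 0, μ(46) = 1, μ(47) = -1, μ(48) = 0, μ(49) = 0, μ(50) = 0, μ(51) = 1, μ(52) = 0, μ(53) = -1, μ(54) = 0, μ(55) = 1, μ(56) = 0, μ(57) = 1, μ(58) = 1, μ(59) = -1, μ(60) = 0, μ(61) = -1, μ(62) = 1, μ(63) = 0, μ(64) = 0, μ(65) = 1, μ(66) = -1, μ(67) = -1, μ(68) = 0, μ(69) = 1, μ(70) = -1, μ(71) = -1, μ(72) = 0, μ(73) = -1, μ(74) = 1, μ(75) = 0, μ(76) = 0, μ(77) = 1, μ(78) = -1, μ(79) = -1, μ(80) = 0, μ(81) = 0, μ(82) = 1, μ(83) = -1, μ(84) = 0, μ(85) = 1, μ(86) = 1, μ(87) = 1, μ(88) = 0, μ(89) = -1, μ(90) = 0, μ(91) = 1, μ(92) = 0, μ(93) = 1, μ(94) = 1, μ(95) = 1, μ(96) = 0, μ(97) = -1, μ(98) = 0, μ(99) = 0, μ(100) = 0, μ(101) = -1, μ(102) = -1, μ(103) = -1, μ(104) = 0, μ(105) = -1, μ(106) = 1, μ(107) = -1. Summing all 107 values: -3. (Mertens function M(x) = Σ_{n ≤ x} μ(n); on average M(x) should be small (PNT ⟺ M(x) = o(x)).)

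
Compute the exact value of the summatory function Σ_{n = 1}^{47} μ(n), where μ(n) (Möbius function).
Σ_{n ≤ 47} μ(n) = -3

Compute μ(n) for each 1 ≤ n ≤ 47: μ(1) = 1, μ(2) = -1, μ(3) = -1, μ(4) = 0, μ(5) = -1, μ(6) = 1, μ(7) = -1, μ(8) = 0, μ(9) = 0, μ(10) = 1, μ(11) = -1, μ(12) = 0, μ(13) = -1, μ(14) = 1, μ(15) = 1, μ(16) = 0, μ(17) = -1, μ(18) = 0, μ(19) = -1, μ(20) = 0, μ(21) = 1, μ(22) = 1, μ(23) = -1, μ(24) = 0, μ(25) = 0, μ(26) = 1, μ(27) = 0, μ(28) = 0, μ(29) = -1, μ(30) = -1, μ(31) = -1, μ(32) = 0, μ(33) = 1, μ(34) = 1, μ(35) = 1, μ(36) = 0, μ(37) = -1, μ(38) = 1, μ(39) = 1, μ(40) = 0, μ(41) = -1, μ(42) = -1, μ(43) = -1, μ(44) = 0, μ(45) = 0, μ(46) = 1, μ(47) = -1. Summing all 47 values: -3. (Mertens function M(x) = Σ_{n ≤ x} μ(n); on average M(x) should be small (PNT ⟺ M(x) = o(x)).)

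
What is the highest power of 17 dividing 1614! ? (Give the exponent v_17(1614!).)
v_17(1614!) = 99

Legendre's formula: v_p(n!) = Σ_{k ≥ 1} ⌊n / p^k⌋. For p = 17, n = 1614, the terms are:
  ⌊1614/17^1⌋ = ⌊1614/17⌋ = 94
  ⌊1614/17^2⌋ = ⌊1614/289⌋ = 5
(the next term ⌊1614/17^3⌋ = 0, terminating the sum). Summing: v_17(1614!) = 94 + 5 = 99.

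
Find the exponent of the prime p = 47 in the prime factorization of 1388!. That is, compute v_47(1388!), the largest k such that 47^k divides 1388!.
v_47(1388!) = 29

Legendre's formula: v_p(n!) = Σ_{k ≥ 1} ⌊n / p^k⌋. For p = 47, n = 1388, the terms are:
  ⌊1388/47^1⌋ = ⌊1388/47⌋ = 29
(the next term ⌊1388/47^2⌋ = 0, terminating the sum). Summing: v_47(1388!) = 29 = 29.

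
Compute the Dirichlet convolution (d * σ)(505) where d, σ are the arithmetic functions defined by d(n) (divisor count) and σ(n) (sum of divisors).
(d * σ)(505) = 832

Divisors of 505: [1, 5, 101, 505]. For each d | 505:
  d = 1: d(1) · σ(505/1) = 1 · 612 = 612
  d = 5: d(5) · σ(505/5) = 2 · 102 = 204
  d = 101: d(101) · σ(505/101) = 2 · 6 = 12
  d = 505: d(505) · σ(505/505) = 4 · 1 = 4
Summing: (d * σ)(505) = 612 + 204 + 12 + 4 = 832.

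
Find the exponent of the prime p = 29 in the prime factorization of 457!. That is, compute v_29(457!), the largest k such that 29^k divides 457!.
v_29(457!) = 15

Legendre's formula: v_p(n!) = Σ_{k ≥ 1} ⌊n / p^k⌋. For p = 29, n = 457, the terms are:
  ⌊457/29^1⌋ = ⌊457/29⌋ = 15
(the next term ⌊457/29^2⌋ = 0, terminating the sum). Summing: v_29(457!) = 15 = 15.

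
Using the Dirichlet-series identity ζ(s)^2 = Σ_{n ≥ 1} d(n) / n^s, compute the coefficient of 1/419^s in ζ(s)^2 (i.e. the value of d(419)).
d(419) = 2

ζ(s)^2 = (Σ 1/m^s)(Σ 1/k^s). The coefficient of 1/n^s in the product is the number of ordered pairs (m, k) with mk = n, which equals d(n). For n = 419, divisors are [1, 419], so d(419) = 2.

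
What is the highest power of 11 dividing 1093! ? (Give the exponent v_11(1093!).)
v_11(1093!) = 108

Legendre's formula: v_p(n!) = Σ_{k ≥ 1} ⌊n / p^k⌋. For p = 11, n = 1093, the terms are:
  ⌊1093/11^1⌋ = ⌊1093/11⌋ = 99
  ⌊1093/11^2⌋ = ⌊1093/121⌋ = 9
(the next term ⌊1093/11^3⌋ = 0, terminating the sum). Summing: v_11(1093!) = 99 + 9 = 108.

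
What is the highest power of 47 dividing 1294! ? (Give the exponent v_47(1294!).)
v_47(1294!) = 27

Legendre's formula: v_p(n!) = Σ_{k ≥ 1} ⌊n / p^k⌋. For p = 47, n = 1294, the terms are:
  ⌊1294/47^1⌋ = ⌊1294/47⌋ = 27
(the next term ⌊1294/47^2⌋ = 0, terminating the sum). Summing: v_47(1294!) = 27 = 27.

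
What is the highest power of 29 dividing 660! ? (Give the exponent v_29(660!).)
v_29(660!) = 22

Legendre's formula: v_p(n!) = Σ_{k ≥ 1} ⌊n / p^k⌋. For p = 29, n = 660, the terms are:
  ⌊660/29^1⌋ = ⌊660/29⌋ = 22
(the next term ⌊660/29^2⌋ = 0, terminating the sum). Summing: v_29(660!) = 22 = 22.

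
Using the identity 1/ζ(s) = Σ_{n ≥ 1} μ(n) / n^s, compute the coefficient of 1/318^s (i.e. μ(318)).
μ(318) = -1

Factor n = 318 = 2 · 3 · 53. μ(n) = 0 if any exponent ≥ 2 (not squarefree); otherwise μ(n) = (−1)^{ω(n)} where ω(n) is the number of distinct prime factors. Applying: μ(318) = -1.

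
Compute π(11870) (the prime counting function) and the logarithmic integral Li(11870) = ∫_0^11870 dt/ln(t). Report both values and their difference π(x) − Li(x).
π(11870) = 1423;  Li(11870) ≈ 1447.25;  π(x) − Li(x) ≈ -24.25.

Direct count of primes ≤ 11870 gives π(11870) = 1423. Numerical evaluation of the logarithmic integral gives Li(11870) ≈ 1447.25. The difference π(x) − Li(x) ≈ -24.25 is typically negative for small/moderate x (Li(x) overestimates), though Littlewood's theorem shows this sign changes infinitely often.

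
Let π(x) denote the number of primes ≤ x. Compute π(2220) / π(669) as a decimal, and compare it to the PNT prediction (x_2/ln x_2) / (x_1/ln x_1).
π(2220)/π(669) = 330/121 ≈ 2.7273;  PNT prediction ≈ 2.8018.

π(669) = 121 and π(2220) = 330, so π(2220)/π(669) ≈ 2.7273. The PNT-predicted ratio is (2220/ln(2220)) / (669/ln(669)) ≈ 2.8018. The two agree to within a few percent, as expected.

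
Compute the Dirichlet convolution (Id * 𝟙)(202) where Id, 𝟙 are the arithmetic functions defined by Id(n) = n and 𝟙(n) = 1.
(Id * 𝟙)(202) = 306

Divisors of 202: [1, 2, 101, 202]. For each d | 202:
  d = 1: Id(1) · 𝟙(202/1) = 1 · 1 = 1
  d = 2: Id(2) · 𝟙(202/2) = 2 · 1 = 2
  d = 101: Id(101) · 𝟙(202/101) = 101 · 1 = 101
  d = 202: Id(202) · 𝟙(202/202) = 202 · 1 = 202
Summing: (Id * 𝟙)(202) = 1 + 2 + 101 + 202 = 306.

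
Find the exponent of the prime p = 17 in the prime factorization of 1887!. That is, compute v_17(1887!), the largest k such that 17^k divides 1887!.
v_17(1887!) = 117

Legendre's formula: v_p(n!) = Σ_{k ≥ 1} ⌊n / p^k⌋. For p = 17, n = 1887, the terms are:
  ⌊1887/17^1⌋ = ⌊1887/17⌋ = 111
  ⌊1887/17^2⌋ = ⌊1887/289⌋ = 6
(the next term ⌊1887/17^3⌋ = 0, terminating the sum). Summing: v_17(1887!) = 111 + 6 = 117.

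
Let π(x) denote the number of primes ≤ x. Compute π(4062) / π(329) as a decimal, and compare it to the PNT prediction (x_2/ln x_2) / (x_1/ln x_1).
π(4062)/π(329) = 560/66 ≈ 8.4848;  PNT prediction ≈ 8.6120.

π(329) = 66 and π(4062) = 560, so π(4062)/π(329) ≈ 8.4848. The PNT-predicted ratio is (4062/ln(4062)) / (329/ln(329)) ≈ 8.6120. The two agree to within a few percent, as expected.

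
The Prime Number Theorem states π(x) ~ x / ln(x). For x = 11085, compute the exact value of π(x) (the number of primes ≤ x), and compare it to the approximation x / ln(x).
π(11085) = 1343;  x/ln(x) ≈ 1190.23;  relative error ≈ 11.38%.

Directly count primes up to 11085: π(11085) = 1343. The PNT approximation gives 11085/ln(11085) ≈ 11085/9.31335 ≈ 1190.23. Relative error (π(x) − x/ln(x)) / π(x) ≈ 11.38%; the approximation is known to undercount slightly (Li(x) is a better estimate).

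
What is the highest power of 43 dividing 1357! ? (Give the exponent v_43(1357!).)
v_43(1357!) = 31

Legendre's formula: v_p(n!) = Σ_{k ≥ 1} ⌊n / p^k⌋. For p = 43, n = 1357, the terms are:
  ⌊1357/43^1⌋ = ⌊1357/43⌋ = 31
(the next term ⌊1357/43^2⌋ = 0, terminating the sum). Summing: v_43(1357!) = 31 = 31.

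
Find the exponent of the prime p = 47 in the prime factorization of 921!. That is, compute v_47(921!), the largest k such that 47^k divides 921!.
v_47(921!) = 19

Legendre's formula: v_p(n!) = Σ_{k ≥ 1} ⌊n / p^k⌋. For p = 47, n = 921, the terms are:
  ⌊921/47^1⌋ = ⌊921/47⌋ = 19
(the next term ⌊921/47^2⌋ = 0, terminating the sum). Summing: v_47(921!) = 19 = 19.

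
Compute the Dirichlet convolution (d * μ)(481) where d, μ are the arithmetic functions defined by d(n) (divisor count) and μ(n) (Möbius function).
(d * μ)(481) = 1

Divisors of 481: [1, 13, 37, 481]. For each d | 481:
  d = 1: d(1) · μ(481/1) = 1 · 1 = 1
  d = 13: d(13) · μ(481/13) = 2 · -1 = -2
  d = 37: d(37) · μ(481/37) = 2 · -1 = -2
  d = 481: d(481) · μ(481/481) = 4 · 1 = 4
Summing: (d * μ)(481) = 1 + -2 + -2 + 4 = 1.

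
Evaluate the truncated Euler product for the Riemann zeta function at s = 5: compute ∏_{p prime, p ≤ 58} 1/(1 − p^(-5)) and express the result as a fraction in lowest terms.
∏ = 16271272514460981588256692497708850770212394550299268449499486458883457010851/15691809316785373562301814354101424660311534867697905028310662923501211484160

The primes p ≤ 58 are [2, 3, 5, 7, 11, 13, 17, 19, 23, 29, 31, 37, 41, 43, 47, 53]. For each prime, (1 − 1/p^5)^(-1) = p^5 / (p^5 − 1). The product is (1 − 1/2^5)^(-1), (1 − 1/3^5)^(-1), (1 − 1/5^5)^(-1), (1 − 1/7^5)^(-1), (1 − 1/11^5)^(-1), (1 − 1/13^5)^(-1), (1 − 1/17^5)^(-1), (1 − 1/19^5)^(-1), (1 − 1/23^5)^(-1), (1 − 1/29^5)^(-1), (1 − 1/31^5)^(-1), (1 − 1/37^5)^(-1), (1 − 1/41^5)^(-1), (1 − 1/43^5)^(-1), (1 − 1/47^5)^(-1), (1 − 1/53^5)^(-1) = ∏ p^5 / (p^5 − 1) = 16271272514460981588256692497708850770212394550299268449499486458883457010851/15691809316785373562301814354101424660311534867697905028310662923501211484160.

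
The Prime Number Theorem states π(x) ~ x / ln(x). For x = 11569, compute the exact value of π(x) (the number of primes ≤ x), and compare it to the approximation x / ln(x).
π(11569) = 1392;  x/ln(x) ≈ 1236.52;  relative error ≈ 11.17%.

Directly count primes up to 11569: π(11569) = 1392. The PNT approximation gives 11569/ln(11569) ≈ 11569/9.35608 ≈ 1236.52. Relative error (π(x) − x/ln(x)) / π(x) ≈ 11.17%; the approximation is known to undercount slightly (Li(x) is a better estimate).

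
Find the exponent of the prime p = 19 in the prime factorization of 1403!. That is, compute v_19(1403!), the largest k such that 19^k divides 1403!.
v_19(1403!) = 76

Legendre's formula: v_p(n!) = Σ_{k ≥ 1} ⌊n / p^k⌋. For p = 19, n = 1403, the terms are:
  ⌊1403/19^1⌋ = ⌊1403/19⌋ = 73
  ⌊1403/19^2⌋ = ⌊1403/361⌋ = 3
(the next term ⌊1403/19^3⌋ = 0, terminating the sum). Summing: v_19(1403!) = 73 + 3 = 76.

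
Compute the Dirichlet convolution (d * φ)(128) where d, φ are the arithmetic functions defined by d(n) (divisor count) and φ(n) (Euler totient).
(d * φ)(128) = 255

Divisors of 128: [1, 2, 4, 8, 16, 32, 64, 128]. For each d | 128:
  d = 1: d(1) · φ(128/1) = 1 · 64 = 64
  d = 2: d(2) · φ(128/2) = 2 · 32 = 64
  d = 4: d(4) · φ(128/4) = 3 · 16 = 48
  d = 8: d(8) · φ(128/8) = 4 · 8 = 32
  d = 16: d(16) · φ(128/16) = 5 · 4 = 20
  d = 32: d(32) · φ(128/32) = 6 · 2 = 12
  d = 64: d(64) · φ(128/64) = 7 · 1 = 7
  d = 128: d(128) · φ(128/128) = 8 · 1 = 8
Summing: (d * φ)(128) = 64 + 64 + 48 + 32 + 20 + 12 + 7 + 8 = 255.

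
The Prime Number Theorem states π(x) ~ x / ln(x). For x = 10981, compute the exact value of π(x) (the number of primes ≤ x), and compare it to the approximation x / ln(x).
π(10981) = 1333;  x/ln(x) ≈ 1180.25;  relative error ≈ 11.46%.

Directly count primes up to 10981: π(10981) = 1333. The PNT approximation gives 10981/ln(10981) ≈ 10981/9.30392 ≈ 1180.25. Relative error (π(x) − x/ln(x)) / π(x) ≈ 11.46%; the approximation is known to undercount slightly (Li(x) is a better estimate).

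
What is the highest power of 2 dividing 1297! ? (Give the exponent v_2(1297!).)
v_2(1297!) = 1293

Legendre's formula: v_p(n!) = Σ_{k ≥ 1} ⌊n / p^k⌋. For p = 2, n = 1297, the terms are:
  ⌊1297/2^1⌋ = ⌊1297/2⌋ = 648
  ⌊1297/2^2⌋ = ⌊1297/4⌋ = 324
  ⌊1297/2^3⌋ = ⌊1297/8⌋ = 162
  ⌊1297/2^4⌋ = ⌊1297/16⌋ = 81
  ⌊1297/2^5⌋ = ⌊1297/32⌋ = 40
  ⌊1297/2^6⌋ = ⌊1297/64⌋ = 20
  ⌊1297/2^7⌋ = ⌊1297/128⌋ = 10
  ⌊1297/2^8⌋ = ⌊1297/256⌋ = 5
  ⌊1297/2^9⌋ = ⌊1297/512⌋ = 2
  ⌊1297/2^10⌋ = ⌊1297/1024⌋ = 1
(the next term ⌊1297/2^11⌋ = 0, terminating the sum). Summing: v_2(1297!) = 648 + 324 + 162 + 81 + 40 + 20 + 10 + 5 + 2 + 1 = 1293.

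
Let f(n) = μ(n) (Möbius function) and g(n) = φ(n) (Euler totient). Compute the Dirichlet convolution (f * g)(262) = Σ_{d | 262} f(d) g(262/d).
(μ * φ)(262) = 0

Divisors of 262: [1, 2, 131, 262]. For each d | 262:
  d = 1: μ(1) · φ(262/1) = 1 · 130 = 130
  d = 2: μ(2) · φ(262/2) = -1 · 130 = -130
  d = 131: μ(131) · φ(262/131) = -1 · 1 = -1
  d = 262: μ(262) · φ(262/262) = 1 · 1 = 1
Summing: (μ * φ)(262) = 130 + -130 + -1 + 1 = 0.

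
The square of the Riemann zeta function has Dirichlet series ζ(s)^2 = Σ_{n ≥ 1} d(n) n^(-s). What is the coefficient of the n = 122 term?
d(122) = 4

ζ(s)^2 = (Σ 1/m^s)(Σ 1/k^s). The coefficient of 1/n^s in the product is the number of ordered pairs (m, k) with mk = n, which equals d(n). For n = 122, divisors are [1, 2, 61, 122], so d(122) = 4.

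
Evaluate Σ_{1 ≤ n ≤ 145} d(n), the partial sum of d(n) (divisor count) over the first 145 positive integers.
Σ_{n ≤ 145} d(n) = 750

Compute d(n) for each 1 ≤ n ≤ 145: d(1) = 1, d(2) = 2, d(3) = 2, d(4) = 3, d(5) = 2, d(6) = 4, d(7) = 2, d(8) = 4, d(9) = 3, d(10) = 4, d(11) = 2, d(12) = 6, d(13) = 2, d(14) = 4, d(15) = 4, d(16) = 5, d(17) = 2, d(18) = 6, d(19) = 2, d(20) = 6, d(21) = 4, d(22) = 4, d(23) = 2, d(24) = 8, d(25) = 3, d(26) = 4, d(27) = 4, d(28) = 6, d(29) = 2, d(30) = 8, d(31) = 2, d(32) = 6, d(33) = 4, d(34) = 4, d(35) = 4, d(36) = 9, d(37) = 2, d(38) = 4, d(39) = 4, d(40) = 8, d(41) = 2, d(42) = 8, d(43) = 2, d(44) = 6, d(45) = 6, d(46) = 4, d(47) = 2, d(48) = 10, d(49) = 3, d(50) = 6, d(51) = 4, d(52) = 6, d(53) = 2, d(54) = 8, d(55) = 4, d(56) = 8, d(57) = 4, d(58) = 4, d(59) = 2, d(60) = 12, d(61) = 2, d(62) = 4, d(63) = 6, d(64) = 7, d(65) = 4, d(66) = 8, d(67) = 2, d(68) = 6, d(69) = 4, d(70) = 8, d(71) = 2, d(72) = 12, d(73) = 2, d(74) = 4, d(75) = 6, d(76) = 6, d(77) = 4, d(78) = 8, d(79) = 2, d(80) = 10, d(81) = 5, d(82) = 4, d(83) = 2, d(84) = 12, d(85) = 4, d(86) = 4, d(87) = 4, d(88) = 8, d(89) = 2, d(90) = 12, d(91) = 4, d(92) = 6, d(93) = 4, d(94) = 4, d(95) = 4, d(96) = 12, d(97) = 2, d(98) = 6, d(99) = 6, d(100) = 9, d(101) = 2, d(102) = 8, d(103) = 2, d(104) = 8, d(105) = 8, d(106) = 4, d(107) = 2, d(108) = 12, d(109) = 2, d(110) = 8, d(111) = 4, d(112) = 10, d(113) = 2, d(114) = 8, d(115) = 4, d(116) = 6, d(117) = 6, d(118) = 4, d(119) = 4, d(120) = 16, d(121) = 3, d(122) = 4, d(123) = 4, d(124) = 6, d(125) = 4, d(126) = 12, d(127) = 2, d(128) = 8, d(129) = 4, d(130) = 8, d(131) = 2, d(132) = 12, d(133) = 4, d(134) = 4, d(135) = 8, d(136) = 8, d(137) = 2, d(138) = 8, d(139) = 2, d(140) = 12, d(141) = 4, d(142) = 4, d(143) = 4, d(144) = 15, d(145) = 4. Summing all 145 values: 750. (Dirichlet's divisor formula: Σ_{n ≤ x} d(n) = x ln(x) + (2γ − 1) x + O(√x). For x = 145, the asymptotic estimate is ≈ 744.02.)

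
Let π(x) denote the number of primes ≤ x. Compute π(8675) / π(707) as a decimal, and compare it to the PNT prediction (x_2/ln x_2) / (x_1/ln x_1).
π(8675)/π(707) = 1079/126 ≈ 8.5635;  PNT prediction ≈ 8.8777.

π(707) = 126 and π(8675) = 1079, so π(8675)/π(707) ≈ 8.5635. The PNT-predicted ratio is (8675/ln(8675)) / (707/ln(707)) ≈ 8.8777. The two agree to within a few percent, as expected.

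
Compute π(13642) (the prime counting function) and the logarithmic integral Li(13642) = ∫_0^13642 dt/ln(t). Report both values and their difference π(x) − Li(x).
π(13642) = 1612;  Li(13642) ≈ 1634.71;  π(x) − Li(x) ≈ -22.71.

Direct count of primes ≤ 13642 gives π(13642) = 1612. Numerical evaluation of the logarithmic integral gives Li(13642) ≈ 1634.71. The difference π(x) − Li(x) ≈ -22.71 is typically negative for small/moderate x (Li(x) overestimates), though Littlewood's theorem shows this sign changes infinitely often.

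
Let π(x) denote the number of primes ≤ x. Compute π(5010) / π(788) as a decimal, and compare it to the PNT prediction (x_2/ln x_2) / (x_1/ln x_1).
π(5010)/π(788) = 671/138 ≈ 4.8623;  PNT prediction ≈ 4.9774.

π(788) = 138 and π(5010) = 671, so π(5010)/π(788) ≈ 4.8623. The PNT-predicted ratio is (5010/ln(5010)) / (788/ln(788)) ≈ 4.9774. The two agree to within a few percent, as expected.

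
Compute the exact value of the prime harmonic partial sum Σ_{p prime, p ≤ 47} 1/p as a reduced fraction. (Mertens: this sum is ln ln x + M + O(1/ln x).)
Σ 1/p = 1021729465586766997/614889782588491410

π(47) = 15, so the primes ≤ 47 are [2, 3, 5, 7, 11, 13, 17, 19, 23, 29, 31, 37, 41, 43, 47]. Summing 1/p over these primes: 1021729465586766997/614889782588491410 ≈ 1.6616. Mertens estimate ln ln(47) + 0.2615 ≈ 1.6096.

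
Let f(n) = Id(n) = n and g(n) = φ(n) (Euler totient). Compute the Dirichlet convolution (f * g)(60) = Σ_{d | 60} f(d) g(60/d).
(Id * φ)(60) = 360

Divisors of 60: [1, 2, 3, 4, 5, 6, 10, 12, 15, 20, 30, 60]. For each d | 60:
  d = 1: Id(1) · φ(60/1) = 1 · 16 = 16
  d = 2: Id(2) · φ(60/2) = 2 · 8 = 16
  d = 3: Id(3) · φ(60/3) = 3 · 8 = 24
  d = 4: Id(4) · φ(60/4) = 4 · 8 = 32
  d = 5: Id(5) · φ(60/5) = 5 · 4 = 20
  d = 6: Id(6) · φ(60/6) = 6 · 4 = 24
  d = 10: Id(10) · φ(60/10) = 10 · 2 = 20
  d = 12: Id(12) · φ(60/12) = 12 · 4 = 48
  d = 15: Id(15) · φ(60/15) = 15 · 2 = 30
  d = 20: Id(20) · φ(60/20) = 20 · 2 = 40
  d = 30: Id(30) · φ(60/30) = 30 · 1 = 30
  d = 60: Id(60) · φ(60/60) = 60 · 1 = 60
Summing: (Id * φ)(60) = 16 + 16 + 24 + 32 + 20 + 24 + 20 + 48 + 30 + 40 + 30 + 60 = 360.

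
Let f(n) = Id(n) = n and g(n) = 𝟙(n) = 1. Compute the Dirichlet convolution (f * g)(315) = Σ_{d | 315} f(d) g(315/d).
(Id * 𝟙)(315) = 624

Divisors of 315: [1, 3, 5, 7, 9, 15, 21, 35, 45, 63, 105, 315]. For each d | 315:
  d = 1: Id(1) · 𝟙(315/1) = 1 · 1 = 1
  d = 3: Id(3) · 𝟙(315/3) = 3 · 1 = 3
  d = 5: Id(5) · 𝟙(315/5) = 5 · 1 = 5
  d = 7: Id(7) · 𝟙(315/7) = 7 · 1 = 7
  d = 9: Id(9) · 𝟙(315/9) = 9 · 1 = 9
  d = 15: Id(15) · 𝟙(315/15) = 15 · 1 = 15
  d = 21: Id(21) · 𝟙(315/21) = 21 · 1 = 21
  d = 35: Id(35) · 𝟙(315/35) = 35 · 1 = 35
  d = 45: Id(45) · 𝟙(315/45) = 45 · 1 = 45
  d = 63: Id(63) · 𝟙(315/63) = 63 · 1 = 63
  d = 105: Id(105) · 𝟙(315/105) = 105 · 1 = 105
  d = 315: Id(315) · 𝟙(315/315) = 315 · 1 = 315
Summing: (Id * 𝟙)(315) = 1 + 3 + 5 + 7 + 9 + 15 + 21 + 35 + 45 + 63 + 105 + 315 = 624.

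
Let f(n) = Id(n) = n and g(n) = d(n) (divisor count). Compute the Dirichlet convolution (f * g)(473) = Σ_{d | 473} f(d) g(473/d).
(Id * d)(473) = 585

Divisors of 473: [1, 11, 43, 473]. For each d | 473:
  d = 1: Id(1) · d(473/1) = 1 · 4 = 4
  d = 11: Id(11) · d(473/11) = 11 · 2 = 22
  d = 43: Id(43) · d(473/43) = 43 · 2 = 86
  d = 473: Id(473) · d(473/473) = 473 · 1 = 473
Summing: (Id * d)(473) = 4 + 22 + 86 + 473 = 585.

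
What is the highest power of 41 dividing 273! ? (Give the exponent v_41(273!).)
v_41(273!) = 6

Legendre's formula: v_p(n!) = Σ_{k ≥ 1} ⌊n / p^k⌋. For p = 41, n = 273, the terms are:
  ⌊273/41^1⌋ = ⌊273/41⌋ = 6
(the next term ⌊273/41^2⌋ = 0, terminating the sum). Summing: v_41(273!) = 6 = 6.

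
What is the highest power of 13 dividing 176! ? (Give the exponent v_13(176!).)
v_13(176!) = 14

Legendre's formula: v_p(n!) = Σ_{k ≥ 1} ⌊n / p^k⌋. For p = 13, n = 176, the terms are:
  ⌊176/13^1⌋ = ⌊176/13⌋ = 13
  ⌊176/13^2⌋ = ⌊176/169⌋ = 1
(the next term ⌊176/13^3⌋ = 0, terminating the sum). Summing: v_13(176!) = 13 + 1 = 14.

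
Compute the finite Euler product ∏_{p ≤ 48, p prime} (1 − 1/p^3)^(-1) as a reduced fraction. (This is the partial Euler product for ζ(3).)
∏ = 1417934272824755236225375034446860319/1179638474528270622029363943840940032

The primes p ≤ 48 are [2, 3, 5, 7, 11, 13, 17, 19, 23, 29, 31, 37, 41, 43, 47]. For each prime, (1 − 1/p^3)^(-1) = p^3 / (p^3 − 1). The product is (1 − 1/2^3)^(-1), (1 − 1/3^3)^(-1), (1 − 1/5^3)^(-1), (1 − 1/7^3)^(-1), (1 − 1/11^3)^(-1), (1 − 1/13^3)^(-1), (1 − 1/17^3)^(-1), (1 − 1/19^3)^(-1), (1 − 1/23^3)^(-1), (1 − 1/29^3)^(-1), (1 − 1/31^3)^(-1), (1 − 1/37^3)^(-1), (1 − 1/41^3)^(-1), (1 − 1/43^3)^(-1), (1 − 1/47^3)^(-1) = ∏ p^3 / (p^3 − 1) = 1417934272824755236225375034446860319/1179638474528270622029363943840940032.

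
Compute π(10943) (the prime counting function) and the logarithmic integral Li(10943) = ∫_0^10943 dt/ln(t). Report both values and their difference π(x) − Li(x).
π(10943) = 1329;  Li(10943) ≈ 1348.02;  π(x) − Li(x) ≈ -19.02.

Direct count of primes ≤ 10943 gives π(10943) = 1329. Numerical evaluation of the logarithmic integral gives Li(10943) ≈ 1348.02. The difference π(x) − Li(x) ≈ -19.02 is typically negative for small/moderate x (Li(x) overestimates), though Littlewood's theorem shows this sign changes infinitely often.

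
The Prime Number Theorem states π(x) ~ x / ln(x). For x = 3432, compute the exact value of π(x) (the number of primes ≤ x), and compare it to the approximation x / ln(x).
π(3432) = 480;  x/ln(x) ≈ 421.58;  relative error ≈ 12.17%.

Directly count primes up to 3432: π(3432) = 480. The PNT approximation gives 3432/ln(3432) ≈ 3432/8.14090 ≈ 421.58. Relative error (π(x) − x/ln(x)) / π(x) ≈ 12.17%; the approximation is known to undercount slightly (Li(x) is a better estimate).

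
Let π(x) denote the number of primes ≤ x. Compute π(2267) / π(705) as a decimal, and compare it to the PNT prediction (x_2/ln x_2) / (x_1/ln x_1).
π(2267)/π(705) = 336/126 ≈ 2.6667;  PNT prediction ≈ 2.7295.

π(705) = 126 and π(2267) = 336, so π(2267)/π(705) ≈ 2.6667. The PNT-predicted ratio is (2267/ln(2267)) / (705/ln(705)) ≈ 2.7295. The two agree to within a few percent, as expected.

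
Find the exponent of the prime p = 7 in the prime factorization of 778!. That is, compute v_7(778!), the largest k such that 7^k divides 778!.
v_7(778!) = 128

Legendre's formula: v_p(n!) = Σ_{k ≥ 1} ⌊n / p^k⌋. For p = 7, n = 778, the terms are:
  ⌊778/7^1⌋ = ⌊778/7⌋ = 111
  ⌊778/7^2⌋ = ⌊778/49⌋ = 15
  ⌊778/7^3⌋ = ⌊778/343⌋ = 2
(the next term ⌊778/7^4⌋ = 0, terminating the sum). Summing: v_7(778!) = 111 + 15 + 2 = 128.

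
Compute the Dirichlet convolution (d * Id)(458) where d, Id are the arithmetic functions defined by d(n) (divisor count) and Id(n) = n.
(d * Id)(458) = 924

Divisors of 458: [1, 2, 229, 458]. For each d | 458:
  d = 1: d(1) · Id(458/1) = 1 · 458 = 458
  d = 2: d(2) · Id(458/2) = 2 · 229 = 458
  d = 229: d(229) · Id(458/229) = 2 · 2 = 4
  d = 458: d(458) · Id(458/458) = 4 · 1 = 4
Summing: (d * Id)(458) = 458 + 458 + 4 + 4 = 924.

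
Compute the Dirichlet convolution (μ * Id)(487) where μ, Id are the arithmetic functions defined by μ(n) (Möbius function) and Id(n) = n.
(μ * Id)(487) = 486

Divisors of 487: [1, 487]. For each d | 487:
  d = 1: μ(1) · Id(487/1) = 1 · 487 = 487
  d = 487: μ(487) · Id(487/487) = -1 · 1 = -1
Summing: (μ * Id)(487) = 487 + -1 = 486.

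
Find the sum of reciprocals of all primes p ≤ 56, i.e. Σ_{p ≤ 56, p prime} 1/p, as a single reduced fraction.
Σ 1/p = 54766551458687142251/32589158477190044730

π(56) = 16, so the primes ≤ 56 are [2, 3, 5, 7, 11, 13, 17, 19, 23, 29, 31, 37, 41, 43, 47, 53]. Summing 1/p over these primes: 54766551458687142251/32589158477190044730 ≈ 1.6805. Mertens estimate ln ln(56) + 0.2615 ≈ 1.6541.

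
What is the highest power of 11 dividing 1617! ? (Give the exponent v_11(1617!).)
v_11(1617!) = 161

Legendre's formula: v_p(n!) = Σ_{k ≥ 1} ⌊n / p^k⌋. For p = 11, n = 1617, the terms are:
  ⌊1617/11^1⌋ = ⌊1617/11⌋ = 147
  ⌊1617/11^2⌋ = ⌊1617/121⌋ = 13
  ⌊1617/11^3⌋ = ⌊1617/1331⌋ = 1
(the next term ⌊1617/11^4⌋ = 0, terminating the sum). Summing: v_11(1617!) = 147 + 13 + 1 = 161.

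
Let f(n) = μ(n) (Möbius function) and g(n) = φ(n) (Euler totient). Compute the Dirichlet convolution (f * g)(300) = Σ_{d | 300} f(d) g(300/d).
(μ * φ)(300) = 16

Divisors of 300: [1, 2, 3, 4, 5, 6, 10, 12, 15, 20, 25, 30, 50, 60, 75, 100, 150, 300]. For each d | 300:
  d = 1: μ(1) · φ(300/1) = 1 · 80 = 80
  d = 2: μ(2) · φ(300/2) = -1 · 40 = -40
  d = 3: μ(3) · φ(300/3) = -1 · 40 = -40
  d = 4: μ(4) · φ(300/4) = 0 · 40 = 0
  d = 5: μ(5) · φ(300/5) = -1 · 16 = -16
  d = 6: μ(6) · φ(300/6) = 1 · 20 = 20
  d = 10: μ(10) · φ(300/10) = 1 · 8 = 8
  d = 12: μ(12) · φ(300/12) = 0 · 20 = 0
  d = 15: μ(15) · φ(300/15) = 1 · 8 = 8
  d = 20: μ(20) · φ(300/20) = 0 · 8 = 0
  d = 25: μ(25) · φ(300/25) = 0 · 4 = 0
  d = 30: μ(30) · φ(300/30) = -1 · 4 = -4
  d = 50: μ(50) · φ(300/50) = 0 · 2 = 0
  d = 60: μ(60) · φ(300/60) = 0 · 4 = 0
  d = 75: μ(75) · φ(300/75) = 0 · 2 = 0
  d = 100: μ(100) · φ(300/100) = 0 · 2 = 0
  d = 150: μ(150) · φ(300/150) = 0 · 1 = 0
  d = 300: μ(300) · φ(300/300) = 0 · 1 = 0
Summing: (μ * φ)(300) = 80 + -40 + -40 + 0 + -16 + 20 + 8 + 0 + 8 + 0 + 0 + -4 + 0 + 0 + 0 + 0 + 0 + 0 = 16.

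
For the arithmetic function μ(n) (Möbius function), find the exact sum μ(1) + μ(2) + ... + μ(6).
Σ_{n ≤ 6} μ(n) = -1

Compute μ(n) for each 1 ≤ n ≤ 6: μ(1) = 1, μ(2) = -1, μ(3) = -1, μ(4) = 0, μ(5) = -1, μ(6) = 1. Summing all 6 values: -1. (Mertens function M(x) = Σ_{n ≤ x} μ(n); on average M(x) should be small (PNT ⟺ M(x) = o(x)).)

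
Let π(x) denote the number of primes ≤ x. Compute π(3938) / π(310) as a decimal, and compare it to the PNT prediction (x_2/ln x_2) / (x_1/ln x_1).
π(3938)/π(310) = 546/63 ≈ 8.6667;  PNT prediction ≈ 8.8028.

π(310) = 63 and π(3938) = 546, so π(3938)/π(310) ≈ 8.6667. The PNT-predicted ratio is (3938/ln(3938)) / (310/ln(310)) ≈ 8.8028. The two agree to within a few percent, as expected.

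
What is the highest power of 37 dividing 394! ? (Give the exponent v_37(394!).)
v_37(394!) = 10

Legendre's formula: v_p(n!) = Σ_{k ≥ 1} ⌊n / p^k⌋. For p = 37, n = 394, the terms are:
  ⌊394/37^1⌋ = ⌊394/37⌋ = 10
(the next term ⌊394/37^2⌋ = 0, terminating the sum). Summing: v_37(394!) = 10 = 10.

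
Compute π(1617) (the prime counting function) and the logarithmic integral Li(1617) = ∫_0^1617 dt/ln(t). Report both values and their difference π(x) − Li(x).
π(1617) = 255;  Li(1617) ≈ 263.73;  π(x) − Li(x) ≈ -8.73.

Direct count of primes ≤ 1617 gives π(1617) = 255. Numerical evaluation of the logarithmic integral gives Li(1617) ≈ 263.73. The difference π(x) − Li(x) ≈ -8.73 is typically negative for small/moderate x (Li(x) overestimates), though Littlewood's theorem shows this sign changes infinitely often.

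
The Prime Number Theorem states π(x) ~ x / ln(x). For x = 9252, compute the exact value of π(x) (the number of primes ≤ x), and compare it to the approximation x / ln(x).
π(9252) = 1146;  x/ln(x) ≈ 1013.07;  relative error ≈ 11.60%.

Directly count primes up to 9252: π(9252) = 1146. The PNT approximation gives 9252/ln(9252) ≈ 9252/9.13260 ≈ 1013.07. Relative error (π(x) − x/ln(x)) / π(x) ≈ 11.60%; the approximation is known to undercount slightly (Li(x) is a better estimate).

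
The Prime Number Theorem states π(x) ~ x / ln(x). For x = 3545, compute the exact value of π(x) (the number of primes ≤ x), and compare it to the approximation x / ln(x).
π(3545) = 496;  x/ln(x) ≈ 433.73;  relative error ≈ 12.55%.

Directly count primes up to 3545: π(3545) = 496. The PNT approximation gives 3545/ln(3545) ≈ 3545/8.17329 ≈ 433.73. Relative error (π(x) − x/ln(x)) / π(x) ≈ 12.55%; the approximation is known to undercount slightly (Li(x) is a better estimate).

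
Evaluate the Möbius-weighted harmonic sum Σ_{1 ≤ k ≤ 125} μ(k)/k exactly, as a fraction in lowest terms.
Σ μ(k)/k = 23090940688334333795050585396213953208427071/3161005464041760778814520629154366249327468699

Values of μ(k) for 1 ≤ k ≤ 125: μ(1) = 1, μ(2) = -1, μ(3) = -1, μ(5) = -1, μ(6) = 1, μ(7) = -1, μ(10) = 1, μ(11) = -1, μ(13) = -1, μ(14) = 1, μ(15) = 1, μ(17) = -1, μ(19) = -1, μ(21) = 1, μ(22) = 1, μ(23) = -1, μ(26) = 1, μ(29) = -1, μ(30) = -1, μ(31) = -1, μ(33) = 1, μ(34) = 1, μ(35) = 1, μ(37) = -1, μ(38) = 1, μ(39) = 1, μ(41) = -1, μ(42) = -1, μ(43) = -1, μ(46) = 1, μ(47) = -1, μ(51) = 1, μ(53) = -1, μ(55) = 1, μ(57) = 1, μ(58) = 1, μ(59) = -1, μ(61) = -1, μ(62) = 1, μ(65) = 1, μ(66) = -1, μ(67) = -1, μ(69) = 1, μ(70) = -1, μ(71) = -1, μ(73) = -1, μ(74) = 1, μ(77) = 1, μ(78) = -1, μ(79) = -1, μ(82) = 1, μ(83) = -1, μ(85) = 1, μ(86) = 1, μ(87) = 1, μ(89) = -1, μ(91) = 1, μ(93) = 1, μ(94) = 1, μ(95) = 1, μ(97) = -1, μ(101) = -1, μ(102) = -1, μ(103) = -1, μ(105) = -1, μ(106) = 1, μ(107) = -1, μ(109) = -1, μ(110) = -1, μ(111) = 1, μ(113) = -1, μ(114) = -1, μ(115) = 1, μ(118) = 1, μ(119) = 1, μ(122) = 1, μ(123) = 1, with μ = 0 on non-squarefree integers. Summing μ(k)/k for k where μ(k) ≠ 0 gives 23090940688334333795050585396213953208427071/3161005464041760778814520629154366249327468699 ≈ 0.0073. (PNT ⟺ this sum → 0 as n → ∞.)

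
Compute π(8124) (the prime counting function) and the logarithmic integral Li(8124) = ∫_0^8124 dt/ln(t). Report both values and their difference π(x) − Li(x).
π(8124) = 1022;  Li(8124) ≈ 1040.20;  π(x) − Li(x) ≈ -18.20.

Direct count of primes ≤ 8124 gives π(8124) = 1022. Numerical evaluation of the logarithmic integral gives Li(8124) ≈ 1040.20. The difference π(x) − Li(x) ≈ -18.20 is typically negative for small/moderate x (Li(x) overestimates), though Littlewood's theorem shows this sign changes infinitely often.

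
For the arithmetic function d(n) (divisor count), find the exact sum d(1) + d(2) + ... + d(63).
Σ_{n ≤ 63} d(n) = 273

Compute d(n) for each 1 ≤ n ≤ 63: d(1) = 1, d(2) = 2, d(3) = 2, d(4) = 3, d(5) = 2, d(6) = 4, d(7) = 2, d(8) = 4, d(9) = 3, d(10) = 4, d(11) = 2, d(12) = 6, d(13) = 2, d(14) = 4, d(15) = 4, d(16) = 5, d(17) = 2, d(18) = 6, d(19) = 2, d(20) = 6, d(21) = 4, d(22) = 4, d(23) = 2, d(24) = 8, d(25) = 3, d(26) = 4, d(27) = 4, d(28) = 6, d(29) = 2, d(30) = 8, d(31) = 2, d(32) = 6, d(33) = 4, d(34) = 4, d(35) = 4, d(36) = 9, d(37) = 2, d(38) = 4, d(39) = 4, d(40) = 8, d(41) = 2, d(42) = 8, d(43) = 2, d(44) = 6, d(45) = 6, d(46) = 4, d(47) = 2, d(48) = 10, d(49) = 3, d(50) = 6, d(51) = 4, d(52) = 6, d(53) = 2, d(54) = 8, d(55) = 4, d(56) = 8, d(57) = 4, d(58) = 4, d(59) = 2, d(60) = 12, d(61) = 2, d(62) = 4, d(63) = 6. Summing all 63 values: 273. (Dirichlet's divisor formula: Σ_{n ≤ x} d(n) = x ln(x) + (2γ − 1) x + O(√x). For x = 63, the asymptotic estimate is ≈ 270.75.)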